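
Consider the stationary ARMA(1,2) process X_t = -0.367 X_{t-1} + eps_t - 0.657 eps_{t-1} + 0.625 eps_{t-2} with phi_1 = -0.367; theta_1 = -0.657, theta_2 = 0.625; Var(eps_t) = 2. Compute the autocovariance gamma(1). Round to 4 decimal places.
\gamma(1) = -4.9473

Multiply the model equation by X_{t-k} and take expectations. With theta_0 = psi_0 = 1 and psi_j the MA(infinity) weights, this gives
  gamma(k) - sum_i phi_i gamma(k-i) = c_k,
  c_k = sigma^2 * sum_{j=k..q} theta_j psi_{j-k}   (c_k = 0 for k > q),
using gamma(-m) = gamma(m).
psi-weights needed (psi_j = theta_j + sum_i phi_i psi_{j-i}):
  psi_1 = theta_1 + phi_1 = -0.657 + (-0.367) = -1.024
  psi_2 = theta_2 + phi_1 psi_1 = 0.625 + (-0.367)(-1.024) = 1.000808
Right-hand sides:
  c_0 = sigma^2 (1 + theta_1 psi_1 + theta_2 psi_2) = 2 * (1 + (-0.657)(-1.024) + (0.625)(1.000808)) = 2 * 2.298273 = 4.596546
  c_1 = sigma^2 (theta_1 + theta_2 psi_1) = 2 * (-0.657 + (0.625)(-1.024)) = -2.594
  c_2 = sigma^2 theta_2 = 2 * (0.625) = 1.25
Equations for k = 0 and k = 1 (AR order 1):
  gamma(0) = phi_1 gamma(1) + c_0
  gamma(1) = phi_1 gamma(0) + c_1
Substituting the second into the first: gamma(0) (1 - phi_1^2) = c_0 + phi_1 c_1, so
  gamma(0) = (c_0 + phi_1 c_1) / (1 - phi_1^2) = (4.596546 + (-0.367)(-2.594)) / (1 - (-0.367)^2) = 5.548544 / 0.865311 = 6.412196.
  gamma(1) = phi_1 gamma(0) + c_1 = (-0.367)(6.412196) + (-2.594) = -4.947276.
Therefore gamma(1) = -4.9473 (to 4 decimal places).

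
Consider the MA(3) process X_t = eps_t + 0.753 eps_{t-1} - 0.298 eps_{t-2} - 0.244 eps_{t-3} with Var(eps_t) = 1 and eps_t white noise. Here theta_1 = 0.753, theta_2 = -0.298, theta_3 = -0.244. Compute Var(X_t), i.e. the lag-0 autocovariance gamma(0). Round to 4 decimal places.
\gamma(0) = 1.7153

For an MA(q) process X_t = eps_t + sum_i theta_i eps_{t-i} with
Var(eps_t) = sigma^2, the variance is
  gamma(0) = sigma^2 * (1 + sum_i theta_i^2).
  sum_i theta_i^2 = (0.753)^2 + (-0.298)^2 + (-0.244)^2 = 0.567009 + 0.088804 + 0.059536 = 0.715349.
  gamma(0) = 1 * (1 + 0.715349) = 1 * 1.715349 = 1.715349, which rounds to 1.7153.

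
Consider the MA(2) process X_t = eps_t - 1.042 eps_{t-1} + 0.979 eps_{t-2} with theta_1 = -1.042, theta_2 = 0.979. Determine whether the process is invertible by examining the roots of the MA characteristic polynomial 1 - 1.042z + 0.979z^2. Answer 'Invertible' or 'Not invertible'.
\text{Invertible}

The MA(q) characteristic polynomial is P(z) = 1 - 1.042z + 0.979z^2.
Invertibility requires all roots to lie outside the unit circle, i.e. |z| > 1 for every root.
Set 1 + (-1.042) z + (0.979) z^2 = 0, i.e. a z^2 + b z + c = 0 with a = 0.979, b = -1.042, c = 1.
Discriminant D = b^2 - 4ac = (-1.042)^2 - 4*(0.979)*1 = 1.085764 - (3.916) = -2.830236.
D < 0, so the roots are the complex-conjugate pair z = (-b +/- i sqrt(-D)) / (2a) = 0.5322 +/- 0.8592i.
For a conjugate pair |z|^2 = z * conj(z) = (product of roots) = c/a = 1/(0.979) = 1.02145, so |z| = sqrt(1.02145) = 1.0107 for both roots.
Moduli of all roots: 1.0107, 1.0107.
All moduli strictly greater than 1? Yes.
Verdict: Invertible.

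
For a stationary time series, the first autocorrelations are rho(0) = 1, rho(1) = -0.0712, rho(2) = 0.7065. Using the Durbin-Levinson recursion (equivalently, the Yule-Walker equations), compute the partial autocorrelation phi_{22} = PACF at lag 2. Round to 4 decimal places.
\phi_{22} = 0.7050

The PACF at lag k is phi_{kk}, the last component of the solution
to the Yule-Walker system G_k phi = r_k where
  (G_k)_{ij} = rho(|i - j|), (r_k)_i = rho(i), i,j = 1..k.
Equivalently, Durbin-Levinson gives phi_{kk} iteratively:
  phi_{11} = rho(1)
  phi_{kk} = [rho(k) - sum_{j=1..k-1} phi_{k-1,j} rho(k-j)]
            / [1 - sum_{j=1..k-1} phi_{k-1,j} rho(j)],
  phi_{k,j} = phi_{k-1,j} - phi_{kk} phi_{k-1,k-j},  j = 1..k-1.
Step k = 1:
  phi_11 = rho(1) = -0.0712.
Step k = 2:
  phi_22 = [rho(2) - phi_11 rho(1)] / [1 - phi_11 rho(1)] = [0.7065 - (-0.0712)(-0.0712)] / [1 - (-0.0712)(-0.0712)]
         = 0.70143056 / 0.99493056 = 0.705.
Therefore phi_{22} = 0.7050.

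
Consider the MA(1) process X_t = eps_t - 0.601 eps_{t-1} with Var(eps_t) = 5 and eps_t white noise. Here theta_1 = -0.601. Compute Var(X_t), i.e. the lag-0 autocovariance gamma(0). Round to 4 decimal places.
\gamma(0) = 6.8060

For an MA(q) process X_t = eps_t + sum_i theta_i eps_{t-i} with
Var(eps_t) = sigma^2, the variance is
  gamma(0) = sigma^2 * (1 + sum_i theta_i^2).
  sum_i theta_i^2 = (-0.601)^2 = 0.361201.
  gamma(0) = 5 * (1 + 0.361201) = 5 * 1.361201 = 6.806005, which rounds to 6.8060.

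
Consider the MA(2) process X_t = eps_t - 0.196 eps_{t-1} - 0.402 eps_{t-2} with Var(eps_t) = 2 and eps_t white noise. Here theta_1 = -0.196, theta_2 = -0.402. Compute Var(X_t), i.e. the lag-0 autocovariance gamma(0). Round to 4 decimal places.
\gamma(0) = 2.4000

For an MA(q) process X_t = eps_t + sum_i theta_i eps_{t-i} with
Var(eps_t) = sigma^2, the variance is
  gamma(0) = sigma^2 * (1 + sum_i theta_i^2).
  sum_i theta_i^2 = (-0.196)^2 + (-0.402)^2 = 0.038416 + 0.161604 = 0.20002.
  gamma(0) = 2 * (1 + 0.20002) = 2 * 1.20002 = 2.40004, which rounds to 2.4000.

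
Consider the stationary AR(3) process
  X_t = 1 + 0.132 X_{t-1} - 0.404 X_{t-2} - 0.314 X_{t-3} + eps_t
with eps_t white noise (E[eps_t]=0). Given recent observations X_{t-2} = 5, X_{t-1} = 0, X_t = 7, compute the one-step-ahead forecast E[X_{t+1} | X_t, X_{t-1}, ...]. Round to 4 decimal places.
E[X_{t+1} \mid \mathcal F_t] = 0.3540

For an AR(p) model X_t = c + sum_i phi_i X_{t-i} + eps_t, the
one-step-ahead conditional mean is
  E[X_{t+1} | X_t, ...] = c + sum_i phi_i X_{t+1-i}.
Substitute known values:
  E[X_{t+1} | ...] = 1 + (0.132) * (7) + (-0.404) * (0) + (-0.314) * (5)
                   = 0.3540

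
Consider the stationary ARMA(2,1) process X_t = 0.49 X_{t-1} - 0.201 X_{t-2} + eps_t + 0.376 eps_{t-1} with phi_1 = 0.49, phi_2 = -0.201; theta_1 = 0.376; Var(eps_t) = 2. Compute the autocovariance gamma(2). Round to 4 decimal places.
\gamma(2) = 0.3029

Multiply the model equation by X_{t-k} and take expectations. With theta_0 = psi_0 = 1 and psi_j the MA(infinity) weights, this gives
  gamma(k) - sum_i phi_i gamma(k-i) = c_k,
  c_k = sigma^2 * sum_{j=k..q} theta_j psi_{j-k}   (c_k = 0 for k > q),
using gamma(-m) = gamma(m).
psi-weights needed (psi_j = theta_j + sum_i phi_i psi_{j-i}):
  psi_1 = theta_1 + phi_1 = 0.376 + (0.49) = 0.866
Right-hand sides:
  c_0 = sigma^2 (1 + theta_1 psi_1) = 2 * (1 + (0.376)(0.866)) = 2 * 1.325616 = 2.651232
  c_1 = sigma^2 theta_1 = 2 * (0.376) = 0.752
  c_2 = 0
Equations for k = 0, 1, 2 (AR order 2, c_2 = 0):
  (E0) gamma(0) = phi_1 gamma(1) + phi_2 gamma(2) + c_0
  (E1) gamma(1) = phi_1 gamma(0) + phi_2 gamma(1) + c_1
  (E2) gamma(2) = phi_1 gamma(1) + phi_2 gamma(0)
From (E1): gamma(1) = A gamma(0) + B with
  A = phi_1 / (1 - phi_2) = 0.49 / 1.201 = 0.407993,   B = c_1 / (1 - phi_2) = 0.752 / 1.201 = 0.626145.
Insert (E2) into (E0): gamma(0) (1 - phi_2^2) = phi_1 (1 + phi_2) gamma(1) + c_0.
  phi_1 (1 + phi_2) = (0.49)(0.799) = 0.39151,   1 - phi_2^2 = 0.959599.
Replace gamma(1) by A gamma(0) + B and collect gamma(0):
  gamma(0) [0.959599 - (0.39151)(0.407993)] = (0.39151)(0.626145) + 2.651232
  gamma(0) * 0.799866 = 2.896374
  gamma(0) = 2.896374 / 0.799866 = 3.621076.
  gamma(1) = A gamma(0) + B = (0.407993)(3.621076) + (0.626145) = 2.10352.
  gamma(2) = phi_1 gamma(1) + phi_2 gamma(0) = (0.49)(2.10352) + (-0.201)(3.621076) = 0.302888.
Therefore gamma(2) = 0.3029 (to 4 decimal places).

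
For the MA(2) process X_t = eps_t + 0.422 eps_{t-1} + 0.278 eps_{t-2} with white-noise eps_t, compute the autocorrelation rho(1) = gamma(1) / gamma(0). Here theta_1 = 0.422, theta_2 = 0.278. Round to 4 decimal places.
\rho(1) = 0.4296

For an MA(q) process with theta_0 = 1, the autocovariance is
  gamma(k) = sigma^2 * sum_{i=0..q-k} theta_i * theta_{i+k},
and rho(k) = gamma(k) / gamma(0). Sigma^2 cancels.
  numerator   = (1)*(0.422) + (0.422)*(0.278) = 0.539316.
  denominator = (1)^2 + (0.422)^2 + (0.278)^2 = 1.255368.
  rho(1) = 0.539316 / 1.255368 = 0.4296.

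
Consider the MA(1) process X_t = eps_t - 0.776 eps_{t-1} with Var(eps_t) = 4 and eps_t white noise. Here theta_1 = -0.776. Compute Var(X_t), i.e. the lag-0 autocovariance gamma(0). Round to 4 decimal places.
\gamma(0) = 6.4087

For an MA(q) process X_t = eps_t + sum_i theta_i eps_{t-i} with
Var(eps_t) = sigma^2, the variance is
  gamma(0) = sigma^2 * (1 + sum_i theta_i^2).
  sum_i theta_i^2 = (-0.776)^2 = 0.602176.
  gamma(0) = 4 * (1 + 0.602176) = 4 * 1.602176 = 6.408704, which rounds to 6.4087.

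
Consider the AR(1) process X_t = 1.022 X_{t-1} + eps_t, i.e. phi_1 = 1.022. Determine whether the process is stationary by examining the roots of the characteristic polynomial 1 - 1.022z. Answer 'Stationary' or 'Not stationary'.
\text{Not stationary}

The AR(p) characteristic polynomial is P(z) = 1 - 1.022z.
Stationarity requires all roots to lie outside the unit circle, i.e. |z| > 1 for every root.
This is linear in z: 1 + (-1.022) z = 0  =>  z = -1/(-1.022) = 0.978474,  |z| = 0.978474.
Moduli of all roots: 0.9785.
All moduli strictly greater than 1? No.
Verdict: Not stationary.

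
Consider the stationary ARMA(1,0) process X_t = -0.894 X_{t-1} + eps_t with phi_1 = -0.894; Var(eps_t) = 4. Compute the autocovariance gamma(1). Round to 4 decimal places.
\gamma(1) = -17.8120

Multiply the model equation by X_{t-k} and take expectations. With theta_0 = psi_0 = 1 and psi_j the MA(infinity) weights, this gives
  gamma(k) - sum_i phi_i gamma(k-i) = c_k,
  c_k = sigma^2 * sum_{j=k..q} theta_j psi_{j-k}   (c_k = 0 for k > q),
using gamma(-m) = gamma(m).
Pure AR (q = 0): c_0 = sigma^2 = 4, c_k = 0 for k >= 1.
Equations for k = 0 and k = 1 (AR order 1):
  gamma(0) = phi_1 gamma(1) + c_0
  gamma(1) = phi_1 gamma(0) + c_1
Substituting the second into the first: gamma(0) (1 - phi_1^2) = c_0 + phi_1 c_1, so
  gamma(0) = c_0 / (1 - phi_1^2) = 4 / (1 - (-0.894)^2) = 4 / 0.200764 = 19.923891.
  gamma(1) = phi_1 gamma(0) = (-0.894)(19.923891) = -17.811958.
Therefore gamma(1) = -17.8120 (to 4 decimal places).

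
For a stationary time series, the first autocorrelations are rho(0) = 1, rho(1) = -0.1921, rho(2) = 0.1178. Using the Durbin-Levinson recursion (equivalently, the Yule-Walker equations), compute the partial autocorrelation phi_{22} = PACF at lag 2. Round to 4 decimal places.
\phi_{22} = 0.0840

The PACF at lag k is phi_{kk}, the last component of the solution
to the Yule-Walker system G_k phi = r_k where
  (G_k)_{ij} = rho(|i - j|), (r_k)_i = rho(i), i,j = 1..k.
Equivalently, Durbin-Levinson gives phi_{kk} iteratively:
  phi_{11} = rho(1)
  phi_{kk} = [rho(k) - sum_{j=1..k-1} phi_{k-1,j} rho(k-j)]
            / [1 - sum_{j=1..k-1} phi_{k-1,j} rho(j)],
  phi_{k,j} = phi_{k-1,j} - phi_{kk} phi_{k-1,k-j},  j = 1..k-1.
Step k = 1:
  phi_11 = rho(1) = -0.1921.
Step k = 2:
  phi_22 = [rho(2) - phi_11 rho(1)] / [1 - phi_11 rho(1)] = [0.1178 - (-0.1921)(-0.1921)] / [1 - (-0.1921)(-0.1921)]
         = 0.08089759 / 0.96309759 = 0.084.
Therefore phi_{22} = 0.0840.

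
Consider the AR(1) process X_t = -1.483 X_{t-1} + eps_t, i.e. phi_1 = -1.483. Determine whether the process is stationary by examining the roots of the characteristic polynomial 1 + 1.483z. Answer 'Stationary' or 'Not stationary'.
\text{Not stationary}

The AR(p) characteristic polynomial is P(z) = 1 + 1.483z.
Stationarity requires all roots to lie outside the unit circle, i.e. |z| > 1 for every root.
This is linear in z: 1 + (1.483) z = 0  =>  z = -1/(1.483) = -0.674309,  |z| = 0.674309.
Moduli of all roots: 0.6743.
All moduli strictly greater than 1? No.
Verdict: Not stationary.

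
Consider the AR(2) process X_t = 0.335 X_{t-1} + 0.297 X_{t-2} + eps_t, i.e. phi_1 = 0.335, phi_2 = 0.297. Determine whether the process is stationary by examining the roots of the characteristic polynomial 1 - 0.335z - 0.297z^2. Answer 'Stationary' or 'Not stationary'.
\text{Stationary}

The AR(p) characteristic polynomial is P(z) = 1 - 0.335z - 0.297z^2.
Stationarity requires all roots to lie outside the unit circle, i.e. |z| > 1 for every root.
Set 1 + (-0.335) z + (-0.297) z^2 = 0, i.e. a z^2 + b z + c = 0 with a = -0.297, b = -0.335, c = 1.
Discriminant D = b^2 - 4ac = (-0.335)^2 - 4*(-0.297)*1 = 0.112225 - (-1.188) = 1.300225.
D >= 0, so the roots are real: z = (-b +/- sqrt(D)) / (2a) = (0.335 +/- 1.140274) / (-0.594).
  z_1 = (0.335 + 1.140274) / (-0.594) = -2.4836,   |z_1| = 2.4836.
  z_2 = (0.335 - 1.140274) / (-0.594) = 1.3557,   |z_2| = 1.3557.
Moduli of all roots: 2.4836, 1.3557.
All moduli strictly greater than 1? Yes.
Verdict: Stationary.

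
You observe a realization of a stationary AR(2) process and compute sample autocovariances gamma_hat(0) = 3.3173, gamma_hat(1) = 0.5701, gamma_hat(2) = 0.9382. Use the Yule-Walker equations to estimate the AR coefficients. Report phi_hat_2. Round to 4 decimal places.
\hat\phi_{2} = 0.2610

The Yule-Walker equations for an AR(p) process read, in matrix form,
  Gamma_p phi = r_p,   with   (Gamma_p)_{ij} = gamma(|i - j|),
                       (r_p)_i = gamma(i),   i,j = 1..p.
Substitute the sample gammas (Toeplitz matrix and right-hand side of size 2):
  Gamma_p = [[3.3173, 0.5701], [0.5701, 3.3173]]
  r_p     = [0.5701, 0.9382]
Written out:
  3.3173 phi_1 + 0.5701 phi_2 = 0.5701
  0.5701 phi_1 + 3.3173 phi_2 = 0.9382
Solve by Cramer's rule:
  det = gamma(0)^2 - gamma(1)^2 = (3.3173)^2 - (0.5701)^2 = 11.00447929 - 0.32501401 = 10.67946528
  phi_hat_1 = [gamma(1) gamma(0) - gamma(1) gamma(2)] / det = [(0.5701)(3.3173) - (0.5701)(0.9382)] / 10.67946528 = 1.35632491 / 10.67946528 = 0.127
  phi_hat_2 = [gamma(0) gamma(2) - gamma(1)^2] / det = [(3.3173)(0.9382) - (0.5701)^2] / 10.67946528 = 2.78727685 / 10.67946528 = 0.261
So phi_hat = [0.1270, 0.2610].
Therefore phi_hat_2 = 0.2610.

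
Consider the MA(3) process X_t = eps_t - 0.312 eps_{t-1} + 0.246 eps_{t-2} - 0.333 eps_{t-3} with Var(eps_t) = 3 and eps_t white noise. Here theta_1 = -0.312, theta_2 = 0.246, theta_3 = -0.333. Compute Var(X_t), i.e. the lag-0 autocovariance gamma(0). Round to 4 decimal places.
\gamma(0) = 3.8062

For an MA(q) process X_t = eps_t + sum_i theta_i eps_{t-i} with
Var(eps_t) = sigma^2, the variance is
  gamma(0) = sigma^2 * (1 + sum_i theta_i^2).
  sum_i theta_i^2 = (-0.312)^2 + (0.246)^2 + (-0.333)^2 = 0.097344 + 0.060516 + 0.110889 = 0.268749.
  gamma(0) = 3 * (1 + 0.268749) = 3 * 1.268749 = 3.806247, which rounds to 3.8062.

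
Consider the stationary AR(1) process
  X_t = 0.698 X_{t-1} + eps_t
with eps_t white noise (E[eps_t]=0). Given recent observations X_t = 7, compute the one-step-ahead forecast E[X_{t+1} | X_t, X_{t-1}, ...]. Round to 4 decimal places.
E[X_{t+1} \mid \mathcal F_t] = 4.8860

For an AR(p) model X_t = c + sum_i phi_i X_{t-i} + eps_t, the
one-step-ahead conditional mean is
  E[X_{t+1} | X_t, ...] = c + sum_i phi_i X_{t+1-i}.
Substitute known values:
  E[X_{t+1} | ...] = (0.698) * (7)
                   = 4.8860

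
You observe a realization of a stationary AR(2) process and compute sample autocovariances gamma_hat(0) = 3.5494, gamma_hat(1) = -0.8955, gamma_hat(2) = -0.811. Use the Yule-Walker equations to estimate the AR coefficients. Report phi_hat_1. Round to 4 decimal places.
\hat\phi_{1} = -0.3310

The Yule-Walker equations for an AR(p) process read, in matrix form,
  Gamma_p phi = r_p,   with   (Gamma_p)_{ij} = gamma(|i - j|),
                       (r_p)_i = gamma(i),   i,j = 1..p.
Substitute the sample gammas (Toeplitz matrix and right-hand side of size 2):
  Gamma_p = [[3.5494, -0.8955], [-0.8955, 3.5494]]
  r_p     = [-0.8955, -0.811]
Written out:
  3.5494 phi_1 - 0.8955 phi_2 = -0.8955
  -0.8955 phi_1 + 3.5494 phi_2 = -0.811
Solve by Cramer's rule:
  det = gamma(0)^2 - gamma(1)^2 = (3.5494)^2 - (-0.8955)^2 = 12.59824036 - 0.80192025 = 11.79632011
  phi_hat_1 = [gamma(1) gamma(0) - gamma(1) gamma(2)] / det = [(-0.8955)(3.5494) - (-0.8955)(-0.811)] / 11.79632011 = -3.9047382 / 11.79632011 = -0.331
  phi_hat_2 = [gamma(0) gamma(2) - gamma(1)^2] / det = [(3.5494)(-0.811) - (-0.8955)^2] / 11.79632011 = -3.68048365 / 11.79632011 = -0.312
So phi_hat = [-0.3310, -0.3120].
Therefore phi_hat_1 = -0.3310.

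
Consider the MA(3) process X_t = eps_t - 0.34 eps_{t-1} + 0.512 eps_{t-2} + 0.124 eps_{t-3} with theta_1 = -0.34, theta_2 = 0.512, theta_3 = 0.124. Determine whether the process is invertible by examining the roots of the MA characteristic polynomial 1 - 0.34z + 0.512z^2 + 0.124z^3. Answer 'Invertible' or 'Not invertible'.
\text{Invertible}

The MA(q) characteristic polynomial is P(z) = 1 - 0.34z + 0.512z^2 + 0.124z^3.
Invertibility requires all roots to lie outside the unit circle, i.e. |z| > 1 for every root.
Degree 3: look for a simple real root z0 first, then factor out (1 - z/z0) and solve the remaining quadratic.
Testing z0 = -5: P(-5) = 1 + (-0.34)(-5) + (0.512)(-5)^2 + (0.124)(-5)^3
  = 1 + (1.7) + (12.8) + (-15.5) = 0.  So z_0 = -5 is a root, |z_0| = 5.
Divide out the factor (1 + 0.2 z) = (1 - z/z0) (since 1/z0 = -0.2):
  P(z) = (1 + 0.2 z)(1 + (-0.54) z + (0.62) z^2)
  [check: z-coef -0.54 - (-0.2) = -0.34; z^2-coef 0.62 - (-0.2)(-0.54) = 0.512; z^3-coef -(-0.2)(0.62) = 0.124.]
Remaining roots from the quadratic factor 1 + (-0.54) z + (0.62) z^2:
  Set 1 + (-0.54) z + (0.62) z^2 = 0, i.e. a z^2 + b z + c = 0 with a = 0.62, b = -0.54, c = 1.
  Discriminant D = b^2 - 4ac = (-0.54)^2 - 4*(0.62)*1 = 0.2916 - (2.48) = -2.1884.
  D < 0, so the roots are the complex-conjugate pair z = (-b +/- i sqrt(-D)) / (2a) = 0.4355 +/- 1.193i.
  For a conjugate pair |z|^2 = z * conj(z) = (product of roots) = c/a = 1/(0.62) = 1.612903, so |z| = sqrt(1.612903) = 1.27 for both roots.
Moduli of all roots: 5.0000, 1.2700, 1.2700.
All moduli strictly greater than 1? Yes.
Verdict: Invertible.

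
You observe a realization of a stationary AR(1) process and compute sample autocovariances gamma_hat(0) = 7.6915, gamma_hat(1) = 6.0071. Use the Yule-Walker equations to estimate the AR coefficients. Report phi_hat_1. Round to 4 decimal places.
\hat\phi_{1} = 0.7810

The Yule-Walker equations for an AR(p) process read, in matrix form,
  Gamma_p phi = r_p,   with   (Gamma_p)_{ij} = gamma(|i - j|),
                       (r_p)_i = gamma(i),   i,j = 1..p.
Substitute the sample gammas (Toeplitz matrix and right-hand side of size 1):
  Gamma_p = [[7.6915]]
  r_p     = [6.0071]
With p = 1 this is the single equation gamma(0) phi_1 = gamma(1):
  phi_hat_1 = gamma(1) / gamma(0) = 6.0071 / 7.6915 = 0.7810.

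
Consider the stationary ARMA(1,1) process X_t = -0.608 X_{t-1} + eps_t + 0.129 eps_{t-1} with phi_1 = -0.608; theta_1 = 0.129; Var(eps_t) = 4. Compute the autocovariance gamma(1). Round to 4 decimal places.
\gamma(1) = -2.8012

Multiply the model equation by X_{t-k} and take expectations. With theta_0 = psi_0 = 1 and psi_j the MA(infinity) weights, this gives
  gamma(k) - sum_i phi_i gamma(k-i) = c_k,
  c_k = sigma^2 * sum_{j=k..q} theta_j psi_{j-k}   (c_k = 0 for k > q),
using gamma(-m) = gamma(m).
psi-weights needed (psi_j = theta_j + sum_i phi_i psi_{j-i}):
  psi_1 = theta_1 + phi_1 = 0.129 + (-0.608) = -0.479
Right-hand sides:
  c_0 = sigma^2 (1 + theta_1 psi_1) = 4 * (1 + (0.129)(-0.479)) = 4 * 0.938209 = 3.752836
  c_1 = sigma^2 theta_1 = 4 * (0.129) = 0.516
  c_2 = 0
Equations for k = 0 and k = 1 (AR order 1):
  gamma(0) = phi_1 gamma(1) + c_0
  gamma(1) = phi_1 gamma(0) + c_1
Substituting the second into the first: gamma(0) (1 - phi_1^2) = c_0 + phi_1 c_1, so
  gamma(0) = (c_0 + phi_1 c_1) / (1 - phi_1^2) = (3.752836 + (-0.608)(0.516)) / (1 - (-0.608)^2) = 3.439108 / 0.630336 = 5.455992.
  gamma(1) = phi_1 gamma(0) + c_1 = (-0.608)(5.455992) + (0.516) = -2.801243.
Therefore gamma(1) = -2.8012 (to 4 decimal places).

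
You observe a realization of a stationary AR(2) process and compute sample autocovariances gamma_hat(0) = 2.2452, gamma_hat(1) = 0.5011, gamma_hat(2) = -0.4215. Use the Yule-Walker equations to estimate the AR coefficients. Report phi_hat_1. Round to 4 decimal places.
\hat\phi_{1} = 0.2790

The Yule-Walker equations for an AR(p) process read, in matrix form,
  Gamma_p phi = r_p,   with   (Gamma_p)_{ij} = gamma(|i - j|),
                       (r_p)_i = gamma(i),   i,j = 1..p.
Substitute the sample gammas (Toeplitz matrix and right-hand side of size 2):
  Gamma_p = [[2.2452, 0.5011], [0.5011, 2.2452]]
  r_p     = [0.5011, -0.4215]
Written out:
  2.2452 phi_1 + 0.5011 phi_2 = 0.5011
  0.5011 phi_1 + 2.2452 phi_2 = -0.4215
Solve by Cramer's rule:
  det = gamma(0)^2 - gamma(1)^2 = (2.2452)^2 - (0.5011)^2 = 5.04092304 - 0.25110121 = 4.78982183
  phi_hat_1 = [gamma(1) gamma(0) - gamma(1) gamma(2)] / det = [(0.5011)(2.2452) - (0.5011)(-0.4215)] / 4.78982183 = 1.33628337 / 4.78982183 = 0.279
  phi_hat_2 = [gamma(0) gamma(2) - gamma(1)^2] / det = [(2.2452)(-0.4215) - (0.5011)^2] / 4.78982183 = -1.19745301 / 4.78982183 = -0.25
So phi_hat = [0.2790, -0.2500].
Therefore phi_hat_1 = 0.2790.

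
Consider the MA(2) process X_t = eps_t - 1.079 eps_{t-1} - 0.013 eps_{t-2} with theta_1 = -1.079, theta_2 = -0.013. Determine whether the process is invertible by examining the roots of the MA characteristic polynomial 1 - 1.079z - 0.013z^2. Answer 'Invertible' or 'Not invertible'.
\text{Not invertible}

The MA(q) characteristic polynomial is P(z) = 1 - 1.079z - 0.013z^2.
Invertibility requires all roots to lie outside the unit circle, i.e. |z| > 1 for every root.
Set 1 + (-1.079) z + (-0.013) z^2 = 0, i.e. a z^2 + b z + c = 0 with a = -0.013, b = -1.079, c = 1.
Discriminant D = b^2 - 4ac = (-1.079)^2 - 4*(-0.013)*1 = 1.164241 - (-0.052) = 1.216241.
D >= 0, so the roots are real: z = (-b +/- sqrt(D)) / (2a) = (1.079 +/- 1.102833) / (-0.026).
  z_1 = (1.079 + 1.102833) / (-0.026) = -83.9167,   |z_1| = 83.9167.
  z_2 = (1.079 - 1.102833) / (-0.026) = 0.9167,   |z_2| = 0.9167.
Moduli of all roots: 83.9167, 0.9167.
All moduli strictly greater than 1? No.
Verdict: Not invertible.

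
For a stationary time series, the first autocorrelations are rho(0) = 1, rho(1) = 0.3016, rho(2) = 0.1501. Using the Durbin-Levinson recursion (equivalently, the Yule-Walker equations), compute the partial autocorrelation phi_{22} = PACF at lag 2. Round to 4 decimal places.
\phi_{22} = 0.0651

The PACF at lag k is phi_{kk}, the last component of the solution
to the Yule-Walker system G_k phi = r_k where
  (G_k)_{ij} = rho(|i - j|), (r_k)_i = rho(i), i,j = 1..k.
Equivalently, Durbin-Levinson gives phi_{kk} iteratively:
  phi_{11} = rho(1)
  phi_{kk} = [rho(k) - sum_{j=1..k-1} phi_{k-1,j} rho(k-j)]
            / [1 - sum_{j=1..k-1} phi_{k-1,j} rho(j)],
  phi_{k,j} = phi_{k-1,j} - phi_{kk} phi_{k-1,k-j},  j = 1..k-1.
Step k = 1:
  phi_11 = rho(1) = 0.3016.
Step k = 2:
  phi_22 = [rho(2) - phi_11 rho(1)] / [1 - phi_11 rho(1)] = [0.1501 - (0.3016)(0.3016)] / [1 - (0.3016)(0.3016)]
         = 0.05913744 / 0.90903744 = 0.0651.
Therefore phi_{22} = 0.0651.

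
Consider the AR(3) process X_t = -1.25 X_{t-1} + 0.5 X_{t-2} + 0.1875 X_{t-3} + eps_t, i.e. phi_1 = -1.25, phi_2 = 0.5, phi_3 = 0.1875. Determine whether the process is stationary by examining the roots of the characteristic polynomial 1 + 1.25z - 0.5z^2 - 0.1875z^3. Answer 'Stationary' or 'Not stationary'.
\text{Not stationary}

The AR(p) characteristic polynomial is P(z) = 1 + 1.25z - 0.5z^2 - 0.1875z^3.
Stationarity requires all roots to lie outside the unit circle, i.e. |z| > 1 for every root.
Degree 3: look for a simple real root z0 first, then factor out (1 - z/z0) and solve the remaining quadratic.
Testing z0 = -4: P(-4) = 1 + (1.25)(-4) + (-0.5)(-4)^2 + (-0.1875)(-4)^3
  = 1 + (-5) + (-8) + (12) = 0.  So z_0 = -4 is a root, |z_0| = 4.
Divide out the factor (1 + 0.25 z) = (1 - z/z0) (since 1/z0 = -0.25):
  P(z) = (1 + 0.25 z)(1 + (1) z + (-0.75) z^2)
  [check: z-coef 1 - (-0.25) = 1.25; z^2-coef -0.75 - (-0.25)(1) = -0.5; z^3-coef -(-0.25)(-0.75) = -0.1875.]
Remaining roots from the quadratic factor 1 + (1) z + (-0.75) z^2:
  Set 1 + (1) z + (-0.75) z^2 = 0, i.e. a z^2 + b z + c = 0 with a = -0.75, b = 1, c = 1.
  Discriminant D = b^2 - 4ac = (1)^2 - 4*(-0.75)*1 = 1 - (-3) = 4.
  D >= 0, so the roots are real: z = (-b +/- sqrt(D)) / (2a) = (-1 +/- 2) / (-1.5).
    z_1 = (-1 + 2) / (-1.5) = -0.6667,   |z_1| = 0.6667.
    z_2 = (-1 - 2) / (-1.5) = 2,   |z_2| = 2.
Moduli of all roots: 4.0000, 0.6667, 2.0000.
All moduli strictly greater than 1? No.
Verdict: Not stationary.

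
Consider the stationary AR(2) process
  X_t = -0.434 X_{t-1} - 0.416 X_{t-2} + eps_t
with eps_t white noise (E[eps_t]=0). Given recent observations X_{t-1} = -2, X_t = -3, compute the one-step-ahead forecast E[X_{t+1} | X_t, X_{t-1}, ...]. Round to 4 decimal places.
E[X_{t+1} \mid \mathcal F_t] = 2.1340

For an AR(p) model X_t = c + sum_i phi_i X_{t-i} + eps_t, the
one-step-ahead conditional mean is
  E[X_{t+1} | X_t, ...] = c + sum_i phi_i X_{t+1-i}.
Substitute known values:
  E[X_{t+1} | ...] = (-0.434) * (-3) + (-0.416) * (-2)
                   = 2.1340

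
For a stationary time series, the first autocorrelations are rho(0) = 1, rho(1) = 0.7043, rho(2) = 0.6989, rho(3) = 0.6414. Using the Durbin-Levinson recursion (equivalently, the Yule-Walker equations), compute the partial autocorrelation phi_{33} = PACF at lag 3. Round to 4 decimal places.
\phi_{33} = 0.1511

The PACF at lag k is phi_{kk}, the last component of the solution
to the Yule-Walker system G_k phi = r_k where
  (G_k)_{ij} = rho(|i - j|), (r_k)_i = rho(i), i,j = 1..k.
Equivalently, Durbin-Levinson gives phi_{kk} iteratively:
  phi_{11} = rho(1)
  phi_{kk} = [rho(k) - sum_{j=1..k-1} phi_{k-1,j} rho(k-j)]
            / [1 - sum_{j=1..k-1} phi_{k-1,j} rho(j)],
  phi_{k,j} = phi_{k-1,j} - phi_{kk} phi_{k-1,k-j},  j = 1..k-1.
Step k = 1:
  phi_11 = rho(1) = 0.7043.
Step k = 2:
  phi_22 = [rho(2) - phi_11 rho(1)] / [1 - phi_11 rho(1)] = [0.6989 - (0.7043)(0.7043)] / [1 - (0.7043)(0.7043)]
         = 0.20286151 / 0.50396151 = 0.402534.
  Update: phi_21 = phi_11 - phi_22 phi_11 = 0.7043 - (0.402534)(0.7043) = 0.420795.
Step k = 3:
  phi_33 = [rho(3) - phi_21 rho(2) - phi_22 rho(1)] / [1 - phi_21 rho(1) - phi_22 rho(2)]
    numerator   = 0.6414 - (0.420795)(0.6989) - (0.402534)(0.7043) = 0.06380152
    denominator = 1 - (0.420795)(0.7043) - (0.402534)(0.6989) = 0.42230291
  phi_33 = 0.06380152 / 0.42230291 = 0.1511.
Therefore phi_{33} = 0.1511.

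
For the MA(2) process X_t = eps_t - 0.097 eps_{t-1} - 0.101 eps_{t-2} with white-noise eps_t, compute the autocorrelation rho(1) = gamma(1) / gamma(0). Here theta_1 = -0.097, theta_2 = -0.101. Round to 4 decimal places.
\rho(1) = -0.0855

For an MA(q) process with theta_0 = 1, the autocovariance is
  gamma(k) = sigma^2 * sum_{i=0..q-k} theta_i * theta_{i+k},
and rho(k) = gamma(k) / gamma(0). Sigma^2 cancels.
  numerator   = (1)*(-0.097) + (-0.097)*(-0.101) = -0.087203.
  denominator = (1)^2 + (-0.097)^2 + (-0.101)^2 = 1.01961.
  rho(1) = -0.087203 / 1.01961 = -0.0855.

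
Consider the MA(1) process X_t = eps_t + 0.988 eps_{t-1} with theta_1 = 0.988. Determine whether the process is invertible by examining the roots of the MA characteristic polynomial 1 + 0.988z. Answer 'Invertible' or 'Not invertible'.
\text{Invertible}

The MA(q) characteristic polynomial is P(z) = 1 + 0.988z.
Invertibility requires all roots to lie outside the unit circle, i.e. |z| > 1 for every root.
This is linear in z: 1 + (0.988) z = 0  =>  z = -1/(0.988) = -1.012146,  |z| = 1.012146.
Moduli of all roots: 1.0121.
All moduli strictly greater than 1? Yes.
Verdict: Invertible.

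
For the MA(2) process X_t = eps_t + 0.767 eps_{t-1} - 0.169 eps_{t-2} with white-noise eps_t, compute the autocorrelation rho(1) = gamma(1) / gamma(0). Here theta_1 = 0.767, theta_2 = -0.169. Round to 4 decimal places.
\rho(1) = 0.3942

For an MA(q) process with theta_0 = 1, the autocovariance is
  gamma(k) = sigma^2 * sum_{i=0..q-k} theta_i * theta_{i+k},
and rho(k) = gamma(k) / gamma(0). Sigma^2 cancels.
  numerator   = (1)*(0.767) + (0.767)*(-0.169) = 0.637377.
  denominator = (1)^2 + (0.767)^2 + (-0.169)^2 = 1.61685.
  rho(1) = 0.637377 / 1.61685 = 0.3942.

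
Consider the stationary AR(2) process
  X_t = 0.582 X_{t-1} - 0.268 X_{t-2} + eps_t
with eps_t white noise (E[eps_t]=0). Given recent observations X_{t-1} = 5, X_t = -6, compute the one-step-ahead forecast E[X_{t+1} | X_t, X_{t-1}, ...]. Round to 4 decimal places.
E[X_{t+1} \mid \mathcal F_t] = -4.8320

For an AR(p) model X_t = c + sum_i phi_i X_{t-i} + eps_t, the
one-step-ahead conditional mean is
  E[X_{t+1} | X_t, ...] = c + sum_i phi_i X_{t+1-i}.
Substitute known values:
  E[X_{t+1} | ...] = (0.582) * (-6) + (-0.268) * (5)
                   = -4.8320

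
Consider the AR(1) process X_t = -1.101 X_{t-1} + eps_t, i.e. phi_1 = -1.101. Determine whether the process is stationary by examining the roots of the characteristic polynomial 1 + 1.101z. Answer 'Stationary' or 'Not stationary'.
\text{Not stationary}

The AR(p) characteristic polynomial is P(z) = 1 + 1.101z.
Stationarity requires all roots to lie outside the unit circle, i.e. |z| > 1 for every root.
This is linear in z: 1 + (1.101) z = 0  =>  z = -1/(1.101) = -0.908265,  |z| = 0.908265.
Moduli of all roots: 0.9083.
All moduli strictly greater than 1? No.
Verdict: Not stationary.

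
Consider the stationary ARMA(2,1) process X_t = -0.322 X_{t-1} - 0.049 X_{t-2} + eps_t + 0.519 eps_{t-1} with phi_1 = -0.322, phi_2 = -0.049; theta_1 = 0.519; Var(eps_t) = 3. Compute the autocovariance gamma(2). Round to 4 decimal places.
\gamma(2) = -0.3206

Multiply the model equation by X_{t-k} and take expectations. With theta_0 = psi_0 = 1 and psi_j the MA(infinity) weights, this gives
  gamma(k) - sum_i phi_i gamma(k-i) = c_k,
  c_k = sigma^2 * sum_{j=k..q} theta_j psi_{j-k}   (c_k = 0 for k > q),
using gamma(-m) = gamma(m).
psi-weights needed (psi_j = theta_j + sum_i phi_i psi_{j-i}):
  psi_1 = theta_1 + phi_1 = 0.519 + (-0.322) = 0.197
Right-hand sides:
  c_0 = sigma^2 (1 + theta_1 psi_1) = 3 * (1 + (0.519)(0.197)) = 3 * 1.102243 = 3.306729
  c_1 = sigma^2 theta_1 = 3 * (0.519) = 1.557
  c_2 = 0
Equations for k = 0, 1, 2 (AR order 2, c_2 = 0):
  (E0) gamma(0) = phi_1 gamma(1) + phi_2 gamma(2) + c_0
  (E1) gamma(1) = phi_1 gamma(0) + phi_2 gamma(1) + c_1
  (E2) gamma(2) = phi_1 gamma(1) + phi_2 gamma(0)
From (E1): gamma(1) = A gamma(0) + B with
  A = phi_1 / (1 - phi_2) = -0.322 / 1.049 = -0.306959,   B = c_1 / (1 - phi_2) = 1.557 / 1.049 = 1.484271.
Insert (E2) into (E0): gamma(0) (1 - phi_2^2) = phi_1 (1 + phi_2) gamma(1) + c_0.
  phi_1 (1 + phi_2) = (-0.322)(0.951) = -0.306222,   1 - phi_2^2 = 0.997599.
Replace gamma(1) by A gamma(0) + B and collect gamma(0):
  gamma(0) [0.997599 - (-0.306222)(-0.306959)] = (-0.306222)(1.484271) + 3.306729
  gamma(0) * 0.903601 = 2.852213
  gamma(0) = 2.852213 / 0.903601 = 3.156494.
  gamma(1) = A gamma(0) + B = (-0.306959)(3.156494) + (1.484271) = 0.515356.
  gamma(2) = phi_1 gamma(1) + phi_2 gamma(0) = (-0.322)(0.515356) + (-0.049)(3.156494) = -0.320613.
Therefore gamma(2) = -0.3206 (to 4 decimal places).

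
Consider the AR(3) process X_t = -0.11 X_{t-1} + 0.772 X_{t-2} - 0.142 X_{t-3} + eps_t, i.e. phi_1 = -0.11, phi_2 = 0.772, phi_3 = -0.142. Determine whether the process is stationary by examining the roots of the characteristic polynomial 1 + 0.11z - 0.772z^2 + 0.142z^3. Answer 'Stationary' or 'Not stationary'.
\text{Not stationary}

The AR(p) characteristic polynomial is P(z) = 1 + 0.11z - 0.772z^2 + 0.142z^3.
Stationarity requires all roots to lie outside the unit circle, i.e. |z| > 1 for every root.
Degree 3: look for a simple real root z0 first, then factor out (1 - z/z0) and solve the remaining quadratic.
Testing z0 = 5: P(5) = 1 + (0.11)(5) + (-0.772)(5)^2 + (0.142)(5)^3
  = 1 + (0.55) + (-19.3) + (17.75) = 0.  So z_0 = 5 is a root, |z_0| = 5.
Divide out the factor (1 - 0.2 z) = (1 - z/z0) (since 1/z0 = 0.2):
  P(z) = (1 - 0.2 z)(1 + (0.31) z + (-0.71) z^2)
  [check: z-coef 0.31 - (0.2) = 0.11; z^2-coef -0.71 - (0.2)(0.31) = -0.772; z^3-coef -(0.2)(-0.71) = 0.142.]
Remaining roots from the quadratic factor 1 + (0.31) z + (-0.71) z^2:
  Set 1 + (0.31) z + (-0.71) z^2 = 0, i.e. a z^2 + b z + c = 0 with a = -0.71, b = 0.31, c = 1.
  Discriminant D = b^2 - 4ac = (0.31)^2 - 4*(-0.71)*1 = 0.0961 - (-2.84) = 2.9361.
  D >= 0, so the roots are real: z = (-b +/- sqrt(D)) / (2a) = (-0.31 +/- 1.713505) / (-1.42).
    z_1 = (-0.31 + 1.713505) / (-1.42) = -0.9884,   |z_1| = 0.9884.
    z_2 = (-0.31 - 1.713505) / (-1.42) = 1.425,   |z_2| = 1.425.
Moduli of all roots: 5.0000, 0.9884, 1.4250.
All moduli strictly greater than 1? No.
Verdict: Not stationary.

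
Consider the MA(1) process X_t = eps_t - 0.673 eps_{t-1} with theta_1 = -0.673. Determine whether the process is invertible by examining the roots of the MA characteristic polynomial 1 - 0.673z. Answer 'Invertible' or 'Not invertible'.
\text{Invertible}

The MA(q) characteristic polynomial is P(z) = 1 - 0.673z.
Invertibility requires all roots to lie outside the unit circle, i.e. |z| > 1 for every root.
This is linear in z: 1 + (-0.673) z = 0  =>  z = -1/(-0.673) = 1.485884,  |z| = 1.485884.
Moduli of all roots: 1.4859.
All moduli strictly greater than 1? Yes.
Verdict: Invertible.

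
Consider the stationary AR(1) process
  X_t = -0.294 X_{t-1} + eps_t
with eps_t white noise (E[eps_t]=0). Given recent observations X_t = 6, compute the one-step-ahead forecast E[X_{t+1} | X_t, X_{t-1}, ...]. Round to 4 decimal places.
E[X_{t+1} \mid \mathcal F_t] = -1.7640

For an AR(p) model X_t = c + sum_i phi_i X_{t-i} + eps_t, the
one-step-ahead conditional mean is
  E[X_{t+1} | X_t, ...] = c + sum_i phi_i X_{t+1-i}.
Substitute known values:
  E[X_{t+1} | ...] = (-0.294) * (6)
                   = -1.7640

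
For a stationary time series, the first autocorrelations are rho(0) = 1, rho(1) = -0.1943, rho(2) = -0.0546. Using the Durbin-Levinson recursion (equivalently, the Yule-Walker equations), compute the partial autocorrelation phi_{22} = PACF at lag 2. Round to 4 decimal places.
\phi_{22} = -0.0960

The PACF at lag k is phi_{kk}, the last component of the solution
to the Yule-Walker system G_k phi = r_k where
  (G_k)_{ij} = rho(|i - j|), (r_k)_i = rho(i), i,j = 1..k.
Equivalently, Durbin-Levinson gives phi_{kk} iteratively:
  phi_{11} = rho(1)
  phi_{kk} = [rho(k) - sum_{j=1..k-1} phi_{k-1,j} rho(k-j)]
            / [1 - sum_{j=1..k-1} phi_{k-1,j} rho(j)],
  phi_{k,j} = phi_{k-1,j} - phi_{kk} phi_{k-1,k-j},  j = 1..k-1.
Step k = 1:
  phi_11 = rho(1) = -0.1943.
Step k = 2:
  phi_22 = [rho(2) - phi_11 rho(1)] / [1 - phi_11 rho(1)] = [-0.0546 - (-0.1943)(-0.1943)] / [1 - (-0.1943)(-0.1943)]
         = -0.09235249 / 0.96224751 = -0.096.
Therefore phi_{22} = -0.0960.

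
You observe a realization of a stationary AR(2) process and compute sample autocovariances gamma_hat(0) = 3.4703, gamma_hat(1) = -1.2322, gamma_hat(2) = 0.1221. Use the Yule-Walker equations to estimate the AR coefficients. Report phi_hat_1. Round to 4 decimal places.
\hat\phi_{1} = -0.3920

The Yule-Walker equations for an AR(p) process read, in matrix form,
  Gamma_p phi = r_p,   with   (Gamma_p)_{ij} = gamma(|i - j|),
                       (r_p)_i = gamma(i),   i,j = 1..p.
Substitute the sample gammas (Toeplitz matrix and right-hand side of size 2):
  Gamma_p = [[3.4703, -1.2322], [-1.2322, 3.4703]]
  r_p     = [-1.2322, 0.1221]
Written out:
  3.4703 phi_1 - 1.2322 phi_2 = -1.2322
  -1.2322 phi_1 + 3.4703 phi_2 = 0.1221
Solve by Cramer's rule:
  det = gamma(0)^2 - gamma(1)^2 = (3.4703)^2 - (-1.2322)^2 = 12.04298209 - 1.51831684 = 10.52466525
  phi_hat_1 = [gamma(1) gamma(0) - gamma(1) gamma(2)] / det = [(-1.2322)(3.4703) - (-1.2322)(0.1221)] / 10.52466525 = -4.12565204 / 10.52466525 = -0.392
  phi_hat_2 = [gamma(0) gamma(2) - gamma(1)^2] / det = [(3.4703)(0.1221) - (-1.2322)^2] / 10.52466525 = -1.09459321 / 10.52466525 = -0.104
So phi_hat = [-0.3920, -0.1040].
Therefore phi_hat_1 = -0.3920.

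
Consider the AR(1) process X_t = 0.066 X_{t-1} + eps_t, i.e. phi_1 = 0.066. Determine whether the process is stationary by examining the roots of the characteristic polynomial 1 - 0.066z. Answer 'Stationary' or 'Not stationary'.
\text{Stationary}

The AR(p) characteristic polynomial is P(z) = 1 - 0.066z.
Stationarity requires all roots to lie outside the unit circle, i.e. |z| > 1 for every root.
This is linear in z: 1 + (-0.066) z = 0  =>  z = -1/(-0.066) = 15.151515,  |z| = 15.151515.
Moduli of all roots: 15.1515.
All moduli strictly greater than 1? Yes.
Verdict: Stationary.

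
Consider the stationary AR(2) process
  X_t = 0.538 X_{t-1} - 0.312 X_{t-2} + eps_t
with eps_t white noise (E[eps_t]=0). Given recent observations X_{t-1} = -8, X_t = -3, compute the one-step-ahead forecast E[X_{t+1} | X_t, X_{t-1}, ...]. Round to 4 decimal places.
E[X_{t+1} \mid \mathcal F_t] = 0.8820

For an AR(p) model X_t = c + sum_i phi_i X_{t-i} + eps_t, the
one-step-ahead conditional mean is
  E[X_{t+1} | X_t, ...] = c + sum_i phi_i X_{t+1-i}.
Substitute known values:
  E[X_{t+1} | ...] = (0.538) * (-3) + (-0.312) * (-8)
                   = 0.8820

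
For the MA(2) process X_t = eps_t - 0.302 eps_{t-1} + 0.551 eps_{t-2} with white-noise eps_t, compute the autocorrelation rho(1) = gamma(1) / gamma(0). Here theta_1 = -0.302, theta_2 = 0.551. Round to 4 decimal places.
\rho(1) = -0.3358

For an MA(q) process with theta_0 = 1, the autocovariance is
  gamma(k) = sigma^2 * sum_{i=0..q-k} theta_i * theta_{i+k},
and rho(k) = gamma(k) / gamma(0). Sigma^2 cancels.
  numerator   = (1)*(-0.302) + (-0.302)*(0.551) = -0.468402.
  denominator = (1)^2 + (-0.302)^2 + (0.551)^2 = 1.394805.
  rho(1) = -0.468402 / 1.394805 = -0.3358.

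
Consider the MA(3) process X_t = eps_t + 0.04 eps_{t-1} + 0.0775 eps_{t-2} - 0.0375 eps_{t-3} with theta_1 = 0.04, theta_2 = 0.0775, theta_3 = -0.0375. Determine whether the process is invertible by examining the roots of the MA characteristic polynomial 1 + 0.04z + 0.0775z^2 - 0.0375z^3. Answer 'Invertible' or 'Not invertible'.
\text{Invertible}

The MA(q) characteristic polynomial is P(z) = 1 + 0.04z + 0.0775z^2 - 0.0375z^3.
Invertibility requires all roots to lie outside the unit circle, i.e. |z| > 1 for every root.
Degree 3: look for a simple real root z0 first, then factor out (1 - z/z0) and solve the remaining quadratic.
Testing z0 = 4: P(4) = 1 + (0.04)(4) + (0.0775)(4)^2 + (-0.0375)(4)^3
  = 1 + (0.16) + (1.24) + (-2.4) = 0.  So z_0 = 4 is a root, |z_0| = 4.
Divide out the factor (1 - 0.25 z) = (1 - z/z0) (since 1/z0 = 0.25):
  P(z) = (1 - 0.25 z)(1 + (0.29) z + (0.15) z^2)
  [check: z-coef 0.29 - (0.25) = 0.04; z^2-coef 0.15 - (0.25)(0.29) = 0.0775; z^3-coef -(0.25)(0.15) = -0.0375.]
Remaining roots from the quadratic factor 1 + (0.29) z + (0.15) z^2:
  Set 1 + (0.29) z + (0.15) z^2 = 0, i.e. a z^2 + b z + c = 0 with a = 0.15, b = 0.29, c = 1.
  Discriminant D = b^2 - 4ac = (0.29)^2 - 4*(0.15)*1 = 0.0841 - (0.6) = -0.5159.
  D < 0, so the roots are the complex-conjugate pair z = (-b +/- i sqrt(-D)) / (2a) = -0.9667 +/- 2.3942i.
  For a conjugate pair |z|^2 = z * conj(z) = (product of roots) = c/a = 1/(0.15) = 6.666667, so |z| = sqrt(6.666667) = 2.582 for both roots.
Moduli of all roots: 4.0000, 2.5820, 2.5820.
All moduli strictly greater than 1? Yes.
Verdict: Invertible.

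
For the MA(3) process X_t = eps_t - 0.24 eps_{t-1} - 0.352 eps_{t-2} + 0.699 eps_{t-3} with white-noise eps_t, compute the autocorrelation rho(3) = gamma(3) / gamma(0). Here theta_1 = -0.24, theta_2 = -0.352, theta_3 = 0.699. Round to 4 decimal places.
\rho(3) = 0.4185

For an MA(q) process with theta_0 = 1, the autocovariance is
  gamma(k) = sigma^2 * sum_{i=0..q-k} theta_i * theta_{i+k},
and rho(k) = gamma(k) / gamma(0). Sigma^2 cancels.
  numerator   = (1)*(0.699) = 0.699.
  denominator = (1)^2 + (-0.24)^2 + (-0.352)^2 + (0.699)^2 = 1.670105.
  rho(3) = 0.699 / 1.670105 = 0.4185.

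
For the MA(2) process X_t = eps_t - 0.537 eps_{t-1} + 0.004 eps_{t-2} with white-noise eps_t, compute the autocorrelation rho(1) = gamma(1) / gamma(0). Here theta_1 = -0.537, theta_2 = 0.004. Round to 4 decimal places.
\rho(1) = -0.4185

For an MA(q) process with theta_0 = 1, the autocovariance is
  gamma(k) = sigma^2 * sum_{i=0..q-k} theta_i * theta_{i+k},
and rho(k) = gamma(k) / gamma(0). Sigma^2 cancels.
  numerator   = (1)*(-0.537) + (-0.537)*(0.004) = -0.539148.
  denominator = (1)^2 + (-0.537)^2 + (0.004)^2 = 1.288385.
  rho(1) = -0.539148 / 1.288385 = -0.4185.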